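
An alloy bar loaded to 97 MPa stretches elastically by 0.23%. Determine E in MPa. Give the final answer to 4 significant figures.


E = sigma / epsilon
epsilon = 0.23% = 2.3e-03
E = 97 / 2.3e-03
E = 42170 MPa


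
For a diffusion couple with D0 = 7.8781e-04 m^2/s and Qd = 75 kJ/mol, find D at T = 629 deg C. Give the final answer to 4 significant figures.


D = D0 * exp(-Qd / (R*T))
T = 902.15 K
D = 7.8781e-04 * exp(-75e3 / (8.314 * 902.15))
D = 3.579e-08 m^2/s


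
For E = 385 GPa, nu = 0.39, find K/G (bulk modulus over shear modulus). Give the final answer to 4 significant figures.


G = E / (2*(1+nu))
G = 385 / (2*(1+0.39)) = 138.489 GPa
K = E / (3*(1-2*nu))
K = 385 / (3*(1-2*0.39)) = 583.333 GPa
K/G = 583.333 / 138.489 = 4.212


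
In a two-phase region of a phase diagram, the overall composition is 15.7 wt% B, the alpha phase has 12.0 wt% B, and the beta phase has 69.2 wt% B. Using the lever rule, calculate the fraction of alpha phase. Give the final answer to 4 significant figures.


f_alpha = (C_beta - C0) / (C_beta - C_alpha)
f_alpha = (69.2 - 15.7) / (69.2 - 12.0)
f_alpha = 0.9353


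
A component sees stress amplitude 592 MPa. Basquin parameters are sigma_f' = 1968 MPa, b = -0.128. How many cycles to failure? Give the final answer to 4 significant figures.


sigma_a = sigma_f' * (2*Nf)^b
2*Nf = (sigma_a / sigma_f')^(1/b)
2*Nf = (592 / 1968)^(1/-0.128)
2*Nf = 11907.1
Nf = 5954 cycles


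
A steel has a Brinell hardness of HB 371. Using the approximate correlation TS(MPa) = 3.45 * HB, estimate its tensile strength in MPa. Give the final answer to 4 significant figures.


TS (MPa) = 3.45 * HB
TS = 3.45 * 371
TS = 1280 MPa


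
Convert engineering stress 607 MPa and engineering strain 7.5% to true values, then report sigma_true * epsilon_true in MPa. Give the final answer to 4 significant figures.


sigma_true = sigma_eng * (1 + epsilon_eng)
sigma_true = 607 * (1 + 0.075) = 652.525 MPa
epsilon_true = ln(1 + epsilon_eng)
epsilon_true = ln(1 + 0.075) = 0.0723207
sigma_true * epsilon_true = 652.525 * 0.0723207 = 47.19 MPa


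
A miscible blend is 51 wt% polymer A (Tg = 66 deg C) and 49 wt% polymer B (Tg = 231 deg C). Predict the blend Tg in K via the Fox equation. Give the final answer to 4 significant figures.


1/Tg = w1/Tg1 + w2/Tg2 (in Kelvin)
Tg1 = 339.15 K, Tg2 = 504.15 K
1/Tg = 0.51/339.15 + 0.49/504.15
Tg = 403.9 K


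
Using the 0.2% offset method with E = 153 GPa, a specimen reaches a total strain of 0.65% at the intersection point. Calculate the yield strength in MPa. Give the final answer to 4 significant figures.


Offset strain = 0.002
Elastic strain at yield = total_strain - offset = 6.5e-03 - 0.002 = 4.5e-03
sigma_y = E * elastic_strain = 153000 * 4.5e-03
sigma_y = 688.5 MPa


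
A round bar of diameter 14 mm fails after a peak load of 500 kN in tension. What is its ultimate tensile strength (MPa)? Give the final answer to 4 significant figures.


A0 = pi*(d/2)^2 = pi*(14/2)^2 = 153.938 mm^2
UTS = F_max / A0 = 500*1000 / 153.938
UTS = 3248 MPa


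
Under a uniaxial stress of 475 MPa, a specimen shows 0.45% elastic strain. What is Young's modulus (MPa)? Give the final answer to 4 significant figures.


E = sigma / epsilon
epsilon = 0.45% = 4.5e-03
E = 475 / 4.5e-03
E = 105600 MPa


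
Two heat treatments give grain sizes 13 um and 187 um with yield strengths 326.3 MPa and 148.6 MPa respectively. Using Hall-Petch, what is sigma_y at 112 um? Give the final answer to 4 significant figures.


sigma_y = sigma0 + k / sqrt(d)
1/sqrt(d1) = 1/sqrt(1.3e-05) = 277.35;  1/sqrt(d2) = 73.1272
k = (sigma1 - sigma2) / (1/sqrt(d1) - 1/sqrt(d2)) = (326.3 - 148.6) / (277.35 - 73.1272) = 0.870128 MPa*m^0.5
sigma0 = sigma1 - k/sqrt(d1) = 326.3 - 0.870128*277.35 = 84.9699 MPa
sigma_y(d3) = 84.9699 + 0.870128 / sqrt(1.12e-04) = 167.2 MPa


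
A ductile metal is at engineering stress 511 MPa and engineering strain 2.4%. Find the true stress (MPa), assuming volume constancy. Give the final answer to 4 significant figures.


sigma_true = sigma_eng * (1 + epsilon_eng)
sigma_true = 511 * (1 + 0.024)
sigma_true = 523.3 MPa


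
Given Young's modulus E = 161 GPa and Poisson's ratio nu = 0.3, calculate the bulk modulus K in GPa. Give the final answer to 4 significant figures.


K = E / (3*(1-2*nu))
K = 161 / (3*(1-2*0.3))
K = 134.2 GPa


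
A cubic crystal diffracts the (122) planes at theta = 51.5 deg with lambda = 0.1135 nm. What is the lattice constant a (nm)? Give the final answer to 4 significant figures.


d = lambda / (2*sin(theta))
d = 0.1135 / (2*sin(51.5 deg))
d = 0.0725139 nm
a = d * sqrt(h^2+k^2+l^2) = 0.0725139 * sqrt(9)
a = 0.2175 nm


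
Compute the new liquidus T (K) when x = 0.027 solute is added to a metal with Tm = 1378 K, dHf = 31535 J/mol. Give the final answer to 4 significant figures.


dT = R*Tm^2*x / dHf
dT = 8.314 * 1378^2 * 0.027 / 31535
dT = 13.517 K
T_new = 1378 - 13.517 = 1364 K


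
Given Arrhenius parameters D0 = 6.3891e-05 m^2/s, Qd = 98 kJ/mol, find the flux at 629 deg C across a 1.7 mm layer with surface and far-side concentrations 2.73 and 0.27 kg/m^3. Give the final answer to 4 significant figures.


Step 1: D = D0 * exp(-Qd/(R*T))
T = 629 + 273.15 = 902.15 K
D = 6.3891e-05 * exp(-98e3 / (8.314 * 902.15)) = 1.35213e-10 m^2/s
Step 2: J = D * (C1 - C2) / dx
J = 1.35213e-10 * (2.73 - 0.27) / 1.7e-03
J = 1.957e-07 kg/(m^2*s)


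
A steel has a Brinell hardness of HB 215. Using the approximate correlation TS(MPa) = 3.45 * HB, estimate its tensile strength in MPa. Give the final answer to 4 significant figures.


TS (MPa) = 3.45 * HB
TS = 3.45 * 215
TS = 741.8 MPa


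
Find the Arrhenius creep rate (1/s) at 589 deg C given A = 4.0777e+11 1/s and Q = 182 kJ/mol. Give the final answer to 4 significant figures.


rate = A * exp(-Q / (R*T))
T = 589 + 273.15 = 862.15 K
rate = 4.0777e+11 * exp(-182e3 / (8.314 * 862.15))
rate = 3.831 1/s


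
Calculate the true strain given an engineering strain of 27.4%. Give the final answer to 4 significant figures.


epsilon_true = ln(1 + epsilon_eng)
epsilon_true = ln(1 + 0.274)
epsilon_true = 0.2422


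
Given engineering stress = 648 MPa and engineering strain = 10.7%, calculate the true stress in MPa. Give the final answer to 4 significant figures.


sigma_true = sigma_eng * (1 + epsilon_eng)
sigma_true = 648 * (1 + 0.107)
sigma_true = 717.3 MPa


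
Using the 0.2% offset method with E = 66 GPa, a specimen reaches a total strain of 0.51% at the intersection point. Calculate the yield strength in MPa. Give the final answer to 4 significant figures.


Offset strain = 0.002
Elastic strain at yield = total_strain - offset = 5.1e-03 - 0.002 = 3.1e-03
sigma_y = E * elastic_strain = 66000 * 3.1e-03
sigma_y = 204.6 MPa


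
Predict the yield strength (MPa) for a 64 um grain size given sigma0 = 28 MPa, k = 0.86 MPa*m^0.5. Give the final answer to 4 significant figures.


sigma_y = sigma0 + k / sqrt(d)
d = 64 um = 6.4e-05 m
sigma_y = 28 + 0.86 / sqrt(6.4e-05)
sigma_y = 135.5 MPa


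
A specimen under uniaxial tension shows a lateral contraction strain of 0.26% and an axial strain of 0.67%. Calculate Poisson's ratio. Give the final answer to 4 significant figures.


nu = -epsilon_lat / epsilon_axial
Lateral strain is contraction (negative), so using magnitudes:
nu = 0.26 / 0.67
nu = 0.3881


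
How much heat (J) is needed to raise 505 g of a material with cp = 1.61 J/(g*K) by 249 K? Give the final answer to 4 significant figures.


Q = m * cp * dT
Q = 505 * 1.61 * 249
Q = 202400 J


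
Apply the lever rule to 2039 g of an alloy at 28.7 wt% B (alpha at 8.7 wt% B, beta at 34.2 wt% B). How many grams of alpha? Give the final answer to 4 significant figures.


f_alpha = (C_beta - C0) / (C_beta - C_alpha)
f_alpha = (34.2 - 28.7) / (34.2 - 8.7) = 0.215686
m_alpha = f_alpha * m_total = 0.215686 * 2039 = 439.8 g


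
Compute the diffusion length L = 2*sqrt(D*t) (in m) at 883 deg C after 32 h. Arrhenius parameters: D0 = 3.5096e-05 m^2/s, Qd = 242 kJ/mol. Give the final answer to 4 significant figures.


Step 1: D = D0 * exp(-Qd/(R*T))
T = 1156.15 K
D = 3.5096e-05 * exp(-242e3 / (8.314 * 1156.15)) = 4.08647e-16 m^2/s
Step 2: L = 2*sqrt(D*t)
t = 32 h = 115200 s
L = 2*sqrt(4.08647e-16 * 115200) = 1.372e-05 m


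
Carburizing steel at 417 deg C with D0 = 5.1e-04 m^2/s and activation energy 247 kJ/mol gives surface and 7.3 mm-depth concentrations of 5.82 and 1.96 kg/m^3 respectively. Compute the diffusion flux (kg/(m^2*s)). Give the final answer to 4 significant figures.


Step 1: D = D0 * exp(-Qd/(R*T))
T = 417 + 273.15 = 690.15 K
D = 5.1e-04 * exp(-247e3 / (8.314 * 690.15)) = 1.02913e-22 m^2/s
Step 2: J = D * (C1 - C2) / dx
J = 1.02913e-22 * (5.82 - 1.96) / 7.3e-03
J = 5.442e-20 kg/(m^2*s)


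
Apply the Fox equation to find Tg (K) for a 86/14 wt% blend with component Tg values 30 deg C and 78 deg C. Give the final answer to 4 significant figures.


1/Tg = w1/Tg1 + w2/Tg2 (in Kelvin)
Tg1 = 303.15 K, Tg2 = 351.15 K
1/Tg = 0.86/303.15 + 0.14/351.15
Tg = 309.1 K


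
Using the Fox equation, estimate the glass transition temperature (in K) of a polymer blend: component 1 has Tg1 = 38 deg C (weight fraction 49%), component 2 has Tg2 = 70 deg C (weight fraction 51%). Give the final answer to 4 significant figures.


1/Tg = w1/Tg1 + w2/Tg2 (in Kelvin)
Tg1 = 311.15 K, Tg2 = 343.15 K
1/Tg = 0.49/311.15 + 0.51/343.15
Tg = 326.7 K


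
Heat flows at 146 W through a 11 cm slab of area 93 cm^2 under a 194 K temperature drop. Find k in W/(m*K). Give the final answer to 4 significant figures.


k = Q*L / (A*dT)
L = 0.11 m, A = 9.3e-03 m^2
k = 146 * 0.11 / (9.3e-03 * 194)
k = 8.901 W/(m*K)


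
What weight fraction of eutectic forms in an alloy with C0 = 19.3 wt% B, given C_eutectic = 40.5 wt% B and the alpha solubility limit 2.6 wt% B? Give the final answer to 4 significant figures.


f_primary = (C_e - C0) / (C_e - C_alpha_max)
f_primary = (40.5 - 19.3) / (40.5 - 2.6)
f_primary = 0.559367
f_eutectic = 1 - 0.559367 = 0.4406


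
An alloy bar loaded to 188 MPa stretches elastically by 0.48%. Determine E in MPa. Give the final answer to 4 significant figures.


E = sigma / epsilon
epsilon = 0.48% = 4.8e-03
E = 188 / 4.8e-03
E = 39170 MPa


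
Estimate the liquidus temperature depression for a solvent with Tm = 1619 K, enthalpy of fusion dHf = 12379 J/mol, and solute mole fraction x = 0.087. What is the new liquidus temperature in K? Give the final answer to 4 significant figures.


dT = R*Tm^2*x / dHf
dT = 8.314 * 1619^2 * 0.087 / 12379
dT = 153.157 K
T_new = 1619 - 153.157 = 1466 K


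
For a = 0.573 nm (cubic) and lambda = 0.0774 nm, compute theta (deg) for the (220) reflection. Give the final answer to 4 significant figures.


d = a / sqrt(h^2+k^2+l^2)
d = 0.573 / sqrt(8) = 0.202586 nm
lambda = 2*d*sin(theta)  =>  sin(theta) = lambda / (2*d)
sin(theta) = 0.0774 / (2 * 0.202586) = 0.19103
theta = 11.01 deg


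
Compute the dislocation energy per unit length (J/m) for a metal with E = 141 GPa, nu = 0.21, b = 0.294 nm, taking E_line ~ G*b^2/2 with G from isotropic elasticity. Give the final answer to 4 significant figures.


Step 1: G = E / (2*(1+nu))
G = 141 / (2*(1+0.21)) = 58.2645 GPa = 5.82645e+10 Pa
Step 2: E_line = G*b^2/2
b = 0.294 nm = 2.94e-10 m
E_line = 0.5 * 5.82645e+10 * (2.94e-10)^2 = 2.518e-09 J/m


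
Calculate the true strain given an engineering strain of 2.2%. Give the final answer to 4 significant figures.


epsilon_true = ln(1 + epsilon_eng)
epsilon_true = ln(1 + 0.022)
epsilon_true = 0.02176


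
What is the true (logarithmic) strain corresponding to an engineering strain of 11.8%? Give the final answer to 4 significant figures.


epsilon_true = ln(1 + epsilon_eng)
epsilon_true = ln(1 + 0.118)
epsilon_true = 0.1115


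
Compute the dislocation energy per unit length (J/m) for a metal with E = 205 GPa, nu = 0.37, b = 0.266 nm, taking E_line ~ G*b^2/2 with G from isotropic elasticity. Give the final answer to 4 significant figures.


Step 1: G = E / (2*(1+nu))
G = 205 / (2*(1+0.37)) = 74.8175 GPa = 7.48175e+10 Pa
Step 2: E_line = G*b^2/2
b = 0.266 nm = 2.66e-10 m
E_line = 0.5 * 7.48175e+10 * (2.66e-10)^2 = 2.647e-09 J/m


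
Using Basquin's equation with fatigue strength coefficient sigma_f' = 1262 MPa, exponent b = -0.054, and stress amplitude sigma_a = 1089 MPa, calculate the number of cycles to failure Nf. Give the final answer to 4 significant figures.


sigma_a = sigma_f' * (2*Nf)^b
2*Nf = (sigma_a / sigma_f')^(1/b)
2*Nf = (1089 / 1262)^(1/-0.054)
2*Nf = 15.338
Nf = 7.669 cycles


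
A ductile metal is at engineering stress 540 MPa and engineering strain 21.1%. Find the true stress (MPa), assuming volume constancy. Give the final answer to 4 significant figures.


sigma_true = sigma_eng * (1 + epsilon_eng)
sigma_true = 540 * (1 + 0.211)
sigma_true = 653.9 MPa


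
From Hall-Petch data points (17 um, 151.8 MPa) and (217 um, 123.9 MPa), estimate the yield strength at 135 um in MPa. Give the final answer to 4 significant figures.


sigma_y = sigma0 + k / sqrt(d)
1/sqrt(d1) = 1/sqrt(1.7e-05) = 242.536;  1/sqrt(d2) = 67.8844
k = (sigma1 - sigma2) / (1/sqrt(d1) - 1/sqrt(d2)) = (151.8 - 123.9) / (242.536 - 67.8844) = 0.159747 MPa*m^0.5
sigma0 = sigma1 - k/sqrt(d1) = 151.8 - 0.159747*242.536 = 113.056 MPa
sigma_y(d3) = 113.056 + 0.159747 / sqrt(1.35e-04) = 126.8 MPa


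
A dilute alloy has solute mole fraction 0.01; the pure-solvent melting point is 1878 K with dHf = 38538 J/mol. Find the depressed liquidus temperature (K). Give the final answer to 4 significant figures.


dT = R*Tm^2*x / dHf
dT = 8.314 * 1878^2 * 0.01 / 38538
dT = 7.60873 K
T_new = 1878 - 7.60873 = 1870 K


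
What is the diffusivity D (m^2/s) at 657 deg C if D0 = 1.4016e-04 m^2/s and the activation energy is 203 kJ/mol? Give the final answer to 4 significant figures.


D = D0 * exp(-Qd / (R*T))
T = 930.15 K
D = 1.4016e-04 * exp(-203e3 / (8.314 * 930.15))
D = 5.576e-16 m^2/s


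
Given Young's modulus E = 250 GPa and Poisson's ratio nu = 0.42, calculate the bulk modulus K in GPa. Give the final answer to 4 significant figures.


K = E / (3*(1-2*nu))
K = 250 / (3*(1-2*0.42))
K = 520.8 GPa


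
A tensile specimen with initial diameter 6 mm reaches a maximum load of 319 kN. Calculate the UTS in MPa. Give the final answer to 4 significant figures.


A0 = pi*(d/2)^2 = pi*(6/2)^2 = 28.2743 mm^2
UTS = F_max / A0 = 319*1000 / 28.2743
UTS = 11280 MPa


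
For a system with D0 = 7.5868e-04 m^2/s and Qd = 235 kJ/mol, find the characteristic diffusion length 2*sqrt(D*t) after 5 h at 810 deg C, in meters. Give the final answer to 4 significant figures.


Step 1: D = D0 * exp(-Qd/(R*T))
T = 1083.15 K
D = 7.5868e-04 * exp(-235e3 / (8.314 * 1083.15)) = 3.52235e-15 m^2/s
Step 2: L = 2*sqrt(D*t)
t = 5 h = 18000 s
L = 2*sqrt(3.52235e-15 * 18000) = 1.593e-05 m


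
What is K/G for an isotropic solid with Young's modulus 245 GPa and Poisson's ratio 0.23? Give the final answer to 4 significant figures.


G = E / (2*(1+nu))
G = 245 / (2*(1+0.23)) = 99.5935 GPa
K = E / (3*(1-2*nu))
K = 245 / (3*(1-2*0.23)) = 151.235 GPa
K/G = 151.235 / 99.5935 = 1.519


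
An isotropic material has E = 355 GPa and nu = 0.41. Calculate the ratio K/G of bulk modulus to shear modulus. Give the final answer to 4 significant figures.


G = E / (2*(1+nu))
G = 355 / (2*(1+0.41)) = 125.887 GPa
K = E / (3*(1-2*nu))
K = 355 / (3*(1-2*0.41)) = 657.407 GPa
K/G = 657.407 / 125.887 = 5.222


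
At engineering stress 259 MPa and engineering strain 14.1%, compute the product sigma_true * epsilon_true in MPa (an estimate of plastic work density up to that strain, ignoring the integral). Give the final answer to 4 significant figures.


sigma_true = sigma_eng * (1 + epsilon_eng)
sigma_true = 259 * (1 + 0.141) = 295.519 MPa
epsilon_true = ln(1 + epsilon_eng)
epsilon_true = ln(1 + 0.141) = 0.131905
sigma_true * epsilon_true = 295.519 * 0.131905 = 38.98 MPa


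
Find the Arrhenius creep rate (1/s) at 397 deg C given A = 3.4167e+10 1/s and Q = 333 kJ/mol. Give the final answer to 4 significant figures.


rate = A * exp(-Q / (R*T))
T = 397 + 273.15 = 670.15 K
rate = 3.4167e+10 * exp(-333e3 / (8.314 * 670.15))
rate = 3.776e-16 1/s


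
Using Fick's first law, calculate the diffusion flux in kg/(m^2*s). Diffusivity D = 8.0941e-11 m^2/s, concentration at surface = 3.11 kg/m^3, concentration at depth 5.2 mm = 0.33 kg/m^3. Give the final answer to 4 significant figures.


J = -D * (dC/dx) = D * (C1 - C2) / dx
J = 8.0941e-11 * (3.11 - 0.33) / 5.2e-03
J = 4.327e-08 kg/(m^2*s)


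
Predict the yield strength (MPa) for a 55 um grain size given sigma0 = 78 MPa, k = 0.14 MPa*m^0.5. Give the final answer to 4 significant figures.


sigma_y = sigma0 + k / sqrt(d)
d = 55 um = 5.5e-05 m
sigma_y = 78 + 0.14 / sqrt(5.5e-05)
sigma_y = 96.88 MPa


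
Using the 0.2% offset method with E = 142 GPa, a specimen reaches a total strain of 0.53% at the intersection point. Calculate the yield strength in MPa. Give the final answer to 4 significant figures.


Offset strain = 0.002
Elastic strain at yield = total_strain - offset = 5.3e-03 - 0.002 = 3.3e-03
sigma_y = E * elastic_strain = 142000 * 3.3e-03
sigma_y = 468.6 MPa


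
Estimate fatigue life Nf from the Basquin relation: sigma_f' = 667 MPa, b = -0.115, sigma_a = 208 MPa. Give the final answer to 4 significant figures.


sigma_a = sigma_f' * (2*Nf)^b
2*Nf = (sigma_a / sigma_f')^(1/b)
2*Nf = (208 / 667)^(1/-0.115)
2*Nf = 25150.3
Nf = 12580 cycles


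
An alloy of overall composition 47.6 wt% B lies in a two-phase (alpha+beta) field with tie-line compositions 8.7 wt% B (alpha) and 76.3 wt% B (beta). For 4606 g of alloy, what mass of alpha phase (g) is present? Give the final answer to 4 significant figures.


f_alpha = (C_beta - C0) / (C_beta - C_alpha)
f_alpha = (76.3 - 47.6) / (76.3 - 8.7) = 0.424556
m_alpha = f_alpha * m_total = 0.424556 * 4606 = 1956 g


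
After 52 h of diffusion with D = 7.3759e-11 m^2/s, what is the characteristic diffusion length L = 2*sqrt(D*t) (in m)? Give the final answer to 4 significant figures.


t = 52 hr = 187200 s
Diffusion length = 2*sqrt(D*t)
= 2*sqrt(7.3759e-11 * 187200)
= 7.432e-03 m


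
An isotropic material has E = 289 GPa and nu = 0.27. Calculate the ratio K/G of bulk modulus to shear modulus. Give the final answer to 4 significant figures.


G = E / (2*(1+nu))
G = 289 / (2*(1+0.27)) = 113.78 GPa
K = E / (3*(1-2*nu))
K = 289 / (3*(1-2*0.27)) = 209.42 GPa
K/G = 209.42 / 113.78 = 1.841


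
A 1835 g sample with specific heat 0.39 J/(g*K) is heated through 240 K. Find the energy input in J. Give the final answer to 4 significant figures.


Q = m * cp * dT
Q = 1835 * 0.39 * 240
Q = 171800 J


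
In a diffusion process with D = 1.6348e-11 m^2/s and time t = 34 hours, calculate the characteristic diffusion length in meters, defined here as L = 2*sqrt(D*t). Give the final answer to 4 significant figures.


t = 34 hr = 122400 s
Diffusion length = 2*sqrt(D*t)
= 2*sqrt(1.6348e-11 * 122400)
= 2.829e-03 m


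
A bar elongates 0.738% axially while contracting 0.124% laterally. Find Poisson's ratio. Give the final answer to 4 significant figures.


nu = -epsilon_lat / epsilon_axial
Lateral strain is contraction (negative), so using magnitudes:
nu = 0.124 / 0.738
nu = 0.168


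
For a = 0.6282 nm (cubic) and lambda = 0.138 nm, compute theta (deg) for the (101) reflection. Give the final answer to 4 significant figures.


d = a / sqrt(h^2+k^2+l^2)
d = 0.6282 / sqrt(2) = 0.444204 nm
lambda = 2*d*sin(theta)  =>  sin(theta) = lambda / (2*d)
sin(theta) = 0.138 / (2 * 0.444204) = 0.155334
theta = 8.936 deg


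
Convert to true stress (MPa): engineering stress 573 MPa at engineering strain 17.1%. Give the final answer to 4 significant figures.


sigma_true = sigma_eng * (1 + epsilon_eng)
sigma_true = 573 * (1 + 0.171)
sigma_true = 671 MPa


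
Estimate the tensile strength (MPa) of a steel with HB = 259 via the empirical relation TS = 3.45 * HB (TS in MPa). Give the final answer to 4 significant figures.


TS (MPa) = 3.45 * HB
TS = 3.45 * 259
TS = 893.6 MPa


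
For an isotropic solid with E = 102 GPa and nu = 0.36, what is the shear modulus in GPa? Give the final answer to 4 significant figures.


G = E / (2*(1+nu))
G = 102 / (2*(1+0.36))
G = 37.5 GPa


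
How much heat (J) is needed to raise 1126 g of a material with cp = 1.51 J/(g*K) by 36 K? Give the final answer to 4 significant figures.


Q = m * cp * dT
Q = 1126 * 1.51 * 36
Q = 61210 J


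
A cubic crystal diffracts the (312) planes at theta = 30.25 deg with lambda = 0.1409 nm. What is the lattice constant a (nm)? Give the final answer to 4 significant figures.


d = lambda / (2*sin(theta))
d = 0.1409 / (2*sin(30.25 deg))
d = 0.139844 nm
a = d * sqrt(h^2+k^2+l^2) = 0.139844 * sqrt(14)
a = 0.5233 nm


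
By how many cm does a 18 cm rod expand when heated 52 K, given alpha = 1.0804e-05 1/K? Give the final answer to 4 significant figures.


dL = L0 * alpha * dT
dL = 18 * 1.0804e-05 * 52
dL = 0.01011 cm


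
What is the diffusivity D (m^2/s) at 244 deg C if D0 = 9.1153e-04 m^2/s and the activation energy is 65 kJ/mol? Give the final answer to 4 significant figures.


D = D0 * exp(-Qd / (R*T))
T = 517.15 K
D = 9.1153e-04 * exp(-65e3 / (8.314 * 517.15))
D = 2.479e-10 m^2/s


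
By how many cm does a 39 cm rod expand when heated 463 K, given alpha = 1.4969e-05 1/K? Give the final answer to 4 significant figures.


dL = L0 * alpha * dT
dL = 39 * 1.4969e-05 * 463
dL = 0.2703 cm


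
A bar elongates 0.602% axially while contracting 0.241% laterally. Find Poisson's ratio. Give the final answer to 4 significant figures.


nu = -epsilon_lat / epsilon_axial
Lateral strain is contraction (negative), so using magnitudes:
nu = 0.241 / 0.602
nu = 0.4003


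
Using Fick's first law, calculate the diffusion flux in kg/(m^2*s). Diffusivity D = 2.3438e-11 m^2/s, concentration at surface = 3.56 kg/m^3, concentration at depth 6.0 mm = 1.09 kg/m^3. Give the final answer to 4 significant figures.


J = -D * (dC/dx) = D * (C1 - C2) / dx
J = 2.3438e-11 * (3.56 - 1.09) / 6e-03
J = 9.649e-09 kg/(m^2*s)


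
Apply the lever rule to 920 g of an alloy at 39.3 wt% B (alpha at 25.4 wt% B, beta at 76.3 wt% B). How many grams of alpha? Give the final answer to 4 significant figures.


f_alpha = (C_beta - C0) / (C_beta - C_alpha)
f_alpha = (76.3 - 39.3) / (76.3 - 25.4) = 0.726916
m_alpha = f_alpha * m_total = 0.726916 * 920 = 668.8 g


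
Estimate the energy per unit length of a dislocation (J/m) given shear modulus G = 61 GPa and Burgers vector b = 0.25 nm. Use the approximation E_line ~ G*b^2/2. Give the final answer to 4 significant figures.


E = G*b^2/2
b = 0.25 nm = 2.5e-10 m
G = 61 GPa = 6.1e+10 Pa
E = 0.5 * 6.1e+10 * (2.5e-10)^2
E = 1.906e-09 J/m


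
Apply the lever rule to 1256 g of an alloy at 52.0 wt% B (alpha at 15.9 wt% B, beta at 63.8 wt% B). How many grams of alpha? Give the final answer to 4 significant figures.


f_alpha = (C_beta - C0) / (C_beta - C_alpha)
f_alpha = (63.8 - 52.0) / (63.8 - 15.9) = 0.246347
m_alpha = f_alpha * m_total = 0.246347 * 1256 = 309.4 g


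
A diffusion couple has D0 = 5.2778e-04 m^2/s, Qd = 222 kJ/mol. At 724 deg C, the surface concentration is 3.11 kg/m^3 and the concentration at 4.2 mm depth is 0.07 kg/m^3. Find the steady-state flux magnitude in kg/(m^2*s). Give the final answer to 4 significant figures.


Step 1: D = D0 * exp(-Qd/(R*T))
T = 724 + 273.15 = 997.15 K
D = 5.2778e-04 * exp(-222e3 / (8.314 * 997.15)) = 1.23822e-15 m^2/s
Step 2: J = D * (C1 - C2) / dx
J = 1.23822e-15 * (3.11 - 0.07) / 4.2e-03
J = 8.962e-13 kg/(m^2*s)


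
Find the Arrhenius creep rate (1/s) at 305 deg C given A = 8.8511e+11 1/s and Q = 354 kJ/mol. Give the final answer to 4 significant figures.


rate = A * exp(-Q / (R*T))
T = 305 + 273.15 = 578.15 K
rate = 8.8511e+11 * exp(-354e3 / (8.314 * 578.15))
rate = 9.177e-21 1/s


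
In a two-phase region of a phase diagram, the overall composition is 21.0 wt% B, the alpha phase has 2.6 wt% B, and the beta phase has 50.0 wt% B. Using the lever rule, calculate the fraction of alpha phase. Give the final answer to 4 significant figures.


f_alpha = (C_beta - C0) / (C_beta - C_alpha)
f_alpha = (50.0 - 21.0) / (50.0 - 2.6)
f_alpha = 0.6118


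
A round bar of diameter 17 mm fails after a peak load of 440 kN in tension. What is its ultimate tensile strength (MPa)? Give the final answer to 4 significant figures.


A0 = pi*(d/2)^2 = pi*(17/2)^2 = 226.98 mm^2
UTS = F_max / A0 = 440*1000 / 226.98
UTS = 1938 MPa


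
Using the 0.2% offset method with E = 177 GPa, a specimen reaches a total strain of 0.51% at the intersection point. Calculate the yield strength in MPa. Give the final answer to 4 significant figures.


Offset strain = 0.002
Elastic strain at yield = total_strain - offset = 5.1e-03 - 0.002 = 3.1e-03
sigma_y = E * elastic_strain = 177000 * 3.1e-03
sigma_y = 548.7 MPa


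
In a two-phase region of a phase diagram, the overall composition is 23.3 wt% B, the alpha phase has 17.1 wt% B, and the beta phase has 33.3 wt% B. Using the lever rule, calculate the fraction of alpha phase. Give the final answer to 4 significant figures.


f_alpha = (C_beta - C0) / (C_beta - C_alpha)
f_alpha = (33.3 - 23.3) / (33.3 - 17.1)
f_alpha = 0.6173


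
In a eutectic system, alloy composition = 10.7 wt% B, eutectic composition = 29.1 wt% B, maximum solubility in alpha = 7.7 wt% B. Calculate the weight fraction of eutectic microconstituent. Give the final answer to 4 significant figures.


f_primary = (C_e - C0) / (C_e - C_alpha_max)
f_primary = (29.1 - 10.7) / (29.1 - 7.7)
f_primary = 0.859813
f_eutectic = 1 - 0.859813 = 0.1402


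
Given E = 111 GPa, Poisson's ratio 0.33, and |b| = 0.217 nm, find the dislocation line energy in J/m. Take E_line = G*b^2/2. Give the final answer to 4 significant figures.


Step 1: G = E / (2*(1+nu))
G = 111 / (2*(1+0.33)) = 41.7293 GPa = 4.17293e+10 Pa
Step 2: E_line = G*b^2/2
b = 0.217 nm = 2.17e-10 m
E_line = 0.5 * 4.17293e+10 * (2.17e-10)^2 = 9.825e-10 J/m


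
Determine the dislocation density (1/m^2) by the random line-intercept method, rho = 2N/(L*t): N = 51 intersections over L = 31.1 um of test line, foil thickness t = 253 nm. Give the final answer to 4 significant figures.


rho = 2N / (L * t)
L = 31.1 um = 3.11e-05 m, t = 253 nm = 2.53e-07 m
rho = 2 * 51 / (3.11e-05 * 2.53e-07)
rho = 1.296e+13 1/m^2


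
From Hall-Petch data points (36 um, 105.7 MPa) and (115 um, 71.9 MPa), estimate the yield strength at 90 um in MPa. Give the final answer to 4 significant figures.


sigma_y = sigma0 + k / sqrt(d)
1/sqrt(d1) = 1/sqrt(3.6e-05) = 166.667;  1/sqrt(d2) = 93.2505
k = (sigma1 - sigma2) / (1/sqrt(d1) - 1/sqrt(d2)) = (105.7 - 71.9) / (166.667 - 93.2505) = 0.460389 MPa*m^0.5
sigma0 = sigma1 - k/sqrt(d1) = 105.7 - 0.460389*166.667 = 28.9685 MPa
sigma_y(d3) = 28.9685 + 0.460389 / sqrt(9e-05) = 77.5 MPa


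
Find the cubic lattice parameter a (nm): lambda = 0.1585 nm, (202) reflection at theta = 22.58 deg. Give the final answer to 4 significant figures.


d = lambda / (2*sin(theta))
d = 0.1585 / (2*sin(22.58 deg))
d = 0.206395 nm
a = d * sqrt(h^2+k^2+l^2) = 0.206395 * sqrt(8)
a = 0.5838 nm


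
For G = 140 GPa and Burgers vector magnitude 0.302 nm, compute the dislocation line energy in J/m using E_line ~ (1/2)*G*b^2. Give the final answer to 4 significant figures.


E = G*b^2/2
b = 0.302 nm = 3.02e-10 m
G = 140 GPa = 1.4e+11 Pa
E = 0.5 * 1.4e+11 * (3.02e-10)^2
E = 6.384e-09 J/m


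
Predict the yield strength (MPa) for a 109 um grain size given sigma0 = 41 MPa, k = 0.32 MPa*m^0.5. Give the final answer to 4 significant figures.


sigma_y = sigma0 + k / sqrt(d)
d = 109 um = 1.09e-04 m
sigma_y = 41 + 0.32 / sqrt(1.09e-04)
sigma_y = 71.65 MPa


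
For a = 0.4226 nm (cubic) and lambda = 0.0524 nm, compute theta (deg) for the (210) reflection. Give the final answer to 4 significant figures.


d = a / sqrt(h^2+k^2+l^2)
d = 0.4226 / sqrt(5) = 0.188992 nm
lambda = 2*d*sin(theta)  =>  sin(theta) = lambda / (2*d)
sin(theta) = 0.0524 / (2 * 0.188992) = 0.13863
theta = 7.969 deg


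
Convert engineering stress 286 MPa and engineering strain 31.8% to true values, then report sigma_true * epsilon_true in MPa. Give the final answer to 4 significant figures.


sigma_true = sigma_eng * (1 + epsilon_eng)
sigma_true = 286 * (1 + 0.318) = 376.948 MPa
epsilon_true = ln(1 + epsilon_eng)
epsilon_true = ln(1 + 0.318) = 0.276115
sigma_true * epsilon_true = 376.948 * 0.276115 = 104.1 MPa


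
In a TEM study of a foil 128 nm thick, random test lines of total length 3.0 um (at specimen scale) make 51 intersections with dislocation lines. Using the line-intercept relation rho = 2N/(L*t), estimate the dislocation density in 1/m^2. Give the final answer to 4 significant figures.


rho = 2N / (L * t)
L = 3.0 um = 3e-06 m, t = 128 nm = 1.28e-07 m
rho = 2 * 51 / (3e-06 * 1.28e-07)
rho = 2.656e+14 1/m^2


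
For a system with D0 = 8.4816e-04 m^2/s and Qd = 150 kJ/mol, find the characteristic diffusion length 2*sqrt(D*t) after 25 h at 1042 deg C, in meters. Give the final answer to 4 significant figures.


Step 1: D = D0 * exp(-Qd/(R*T))
T = 1315.15 K
D = 8.4816e-04 * exp(-150e3 / (8.314 * 1315.15)) = 9.34584e-10 m^2/s
Step 2: L = 2*sqrt(D*t)
t = 25 h = 90000 s
L = 2*sqrt(9.34584e-10 * 90000) = 0.01834 m


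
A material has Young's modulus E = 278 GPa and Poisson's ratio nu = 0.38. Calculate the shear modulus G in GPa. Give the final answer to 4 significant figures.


G = E / (2*(1+nu))
G = 278 / (2*(1+0.38))
G = 100.7 GPa


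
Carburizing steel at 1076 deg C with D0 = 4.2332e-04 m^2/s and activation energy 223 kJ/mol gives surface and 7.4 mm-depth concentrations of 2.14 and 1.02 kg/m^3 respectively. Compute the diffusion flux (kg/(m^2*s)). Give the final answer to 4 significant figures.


Step 1: D = D0 * exp(-Qd/(R*T))
T = 1076 + 273.15 = 1349.15 K
D = 4.2332e-04 * exp(-223e3 / (8.314 * 1349.15)) = 9.82952e-13 m^2/s
Step 2: J = D * (C1 - C2) / dx
J = 9.82952e-13 * (2.14 - 1.02) / 7.4e-03
J = 1.488e-10 kg/(m^2*s)


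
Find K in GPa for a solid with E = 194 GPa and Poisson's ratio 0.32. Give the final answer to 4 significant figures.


K = E / (3*(1-2*nu))
K = 194 / (3*(1-2*0.32))
K = 179.6 GPa


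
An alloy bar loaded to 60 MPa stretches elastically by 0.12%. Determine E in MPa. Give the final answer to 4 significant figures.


E = sigma / epsilon
epsilon = 0.12% = 1.2e-03
E = 60 / 1.2e-03
E = 50000 MPa


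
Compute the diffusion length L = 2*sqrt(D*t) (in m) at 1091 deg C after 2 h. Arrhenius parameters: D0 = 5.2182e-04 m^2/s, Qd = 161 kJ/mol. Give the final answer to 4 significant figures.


Step 1: D = D0 * exp(-Qd/(R*T))
T = 1364.15 K
D = 5.2182e-04 * exp(-161e3 / (8.314 * 1364.15)) = 3.56821e-10 m^2/s
Step 2: L = 2*sqrt(D*t)
t = 2 h = 7200 s
L = 2*sqrt(3.56821e-10 * 7200) = 3.206e-03 m


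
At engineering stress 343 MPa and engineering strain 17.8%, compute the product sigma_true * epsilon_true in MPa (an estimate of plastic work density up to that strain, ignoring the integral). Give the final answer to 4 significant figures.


sigma_true = sigma_eng * (1 + epsilon_eng)
sigma_true = 343 * (1 + 0.178) = 404.054 MPa
epsilon_true = ln(1 + epsilon_eng)
epsilon_true = ln(1 + 0.178) = 0.163818
sigma_true * epsilon_true = 404.054 * 0.163818 = 66.19 MPa


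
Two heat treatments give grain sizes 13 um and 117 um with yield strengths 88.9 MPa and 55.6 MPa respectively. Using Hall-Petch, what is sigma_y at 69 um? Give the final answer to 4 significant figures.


sigma_y = sigma0 + k / sqrt(d)
1/sqrt(d1) = 1/sqrt(1.3e-05) = 277.35;  1/sqrt(d2) = 92.45
k = (sigma1 - sigma2) / (1/sqrt(d1) - 1/sqrt(d2)) = (88.9 - 55.6) / (277.35 - 92.45) = 0.180097 MPa*m^0.5
sigma0 = sigma1 - k/sqrt(d1) = 88.9 - 0.180097*277.35 = 38.95 MPa
sigma_y(d3) = 38.95 + 0.180097 / sqrt(6.9e-05) = 60.63 MPa


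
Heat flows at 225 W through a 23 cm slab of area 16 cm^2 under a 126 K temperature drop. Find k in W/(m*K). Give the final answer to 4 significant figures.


k = Q*L / (A*dT)
L = 0.23 m, A = 1.6e-03 m^2
k = 225 * 0.23 / (1.6e-03 * 126)
k = 256.7 W/(m*K)


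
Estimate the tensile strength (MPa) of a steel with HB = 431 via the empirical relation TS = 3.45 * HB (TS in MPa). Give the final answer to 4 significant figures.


TS (MPa) = 3.45 * HB
TS = 3.45 * 431
TS = 1487 MPa


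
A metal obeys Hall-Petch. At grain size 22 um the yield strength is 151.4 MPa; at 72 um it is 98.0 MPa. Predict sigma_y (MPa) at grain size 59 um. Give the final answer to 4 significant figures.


sigma_y = sigma0 + k / sqrt(d)
1/sqrt(d1) = 1/sqrt(2.2e-05) = 213.201;  1/sqrt(d2) = 117.851
k = (sigma1 - sigma2) / (1/sqrt(d1) - 1/sqrt(d2)) = (151.4 - 98.0) / (213.201 - 117.851) = 0.560044 MPa*m^0.5
sigma0 = sigma1 - k/sqrt(d1) = 151.4 - 0.560044*213.201 = 31.9981 MPa
sigma_y(d3) = 31.9981 + 0.560044 / sqrt(5.9e-05) = 104.9 MPa


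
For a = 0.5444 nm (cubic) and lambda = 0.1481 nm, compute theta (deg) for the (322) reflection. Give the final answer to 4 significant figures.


d = a / sqrt(h^2+k^2+l^2)
d = 0.5444 / sqrt(17) = 0.132036 nm
lambda = 2*d*sin(theta)  =>  sin(theta) = lambda / (2*d)
sin(theta) = 0.1481 / (2 * 0.132036) = 0.56083
theta = 34.11 deg


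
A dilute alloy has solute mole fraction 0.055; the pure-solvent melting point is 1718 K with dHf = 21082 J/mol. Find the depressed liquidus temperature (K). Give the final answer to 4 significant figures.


dT = R*Tm^2*x / dHf
dT = 8.314 * 1718^2 * 0.055 / 21082
dT = 64.0188 K
T_new = 1718 - 64.0188 = 1654 K


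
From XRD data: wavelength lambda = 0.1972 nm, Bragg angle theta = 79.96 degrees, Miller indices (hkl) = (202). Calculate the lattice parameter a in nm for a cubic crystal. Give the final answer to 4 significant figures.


d = lambda / (2*sin(theta))
d = 0.1972 / (2*sin(79.96 deg))
d = 0.100133 nm
a = d * sqrt(h^2+k^2+l^2) = 0.100133 * sqrt(8)
a = 0.2832 nm


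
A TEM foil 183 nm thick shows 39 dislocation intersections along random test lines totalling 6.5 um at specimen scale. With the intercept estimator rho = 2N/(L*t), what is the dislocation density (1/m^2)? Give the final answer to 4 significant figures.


rho = 2N / (L * t)
L = 6.5 um = 6.5e-06 m, t = 183 nm = 1.83e-07 m
rho = 2 * 39 / (6.5e-06 * 1.83e-07)
rho = 6.557e+13 1/m^2


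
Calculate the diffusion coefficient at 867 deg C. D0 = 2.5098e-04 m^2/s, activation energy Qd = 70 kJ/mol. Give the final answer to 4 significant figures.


D = D0 * exp(-Qd / (R*T))
T = 1140.15 K
D = 2.5098e-04 * exp(-70e3 / (8.314 * 1140.15))
D = 1.558e-07 m^2/s


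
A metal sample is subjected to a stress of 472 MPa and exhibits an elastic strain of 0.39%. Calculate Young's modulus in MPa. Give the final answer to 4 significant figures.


E = sigma / epsilon
epsilon = 0.39% = 3.9e-03
E = 472 / 3.9e-03
E = 121000 MPa


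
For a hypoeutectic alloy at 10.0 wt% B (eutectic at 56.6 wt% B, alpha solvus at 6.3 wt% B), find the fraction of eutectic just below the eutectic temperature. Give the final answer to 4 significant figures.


f_primary = (C_e - C0) / (C_e - C_alpha_max)
f_primary = (56.6 - 10.0) / (56.6 - 6.3)
f_primary = 0.926441
f_eutectic = 1 - 0.926441 = 0.07356


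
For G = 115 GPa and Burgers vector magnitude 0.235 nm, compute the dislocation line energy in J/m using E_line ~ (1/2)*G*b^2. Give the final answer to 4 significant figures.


E = G*b^2/2
b = 0.235 nm = 2.35e-10 m
G = 115 GPa = 1.15e+11 Pa
E = 0.5 * 1.15e+11 * (2.35e-10)^2
E = 3.175e-09 J/m


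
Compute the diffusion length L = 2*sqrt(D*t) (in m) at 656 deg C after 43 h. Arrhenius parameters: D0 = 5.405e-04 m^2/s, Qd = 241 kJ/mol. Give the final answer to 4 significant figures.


Step 1: D = D0 * exp(-Qd/(R*T))
T = 929.15 K
D = 5.405e-04 * exp(-241e3 / (8.314 * 929.15)) = 1.52704e-17 m^2/s
Step 2: L = 2*sqrt(D*t)
t = 43 h = 154800 s
L = 2*sqrt(1.52704e-17 * 154800) = 3.075e-06 m


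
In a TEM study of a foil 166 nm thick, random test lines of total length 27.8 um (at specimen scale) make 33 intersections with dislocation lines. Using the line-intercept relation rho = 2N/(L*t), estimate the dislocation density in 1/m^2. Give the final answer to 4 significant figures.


rho = 2N / (L * t)
L = 27.8 um = 2.78e-05 m, t = 166 nm = 1.66e-07 m
rho = 2 * 33 / (2.78e-05 * 1.66e-07)
rho = 1.43e+13 1/m^2


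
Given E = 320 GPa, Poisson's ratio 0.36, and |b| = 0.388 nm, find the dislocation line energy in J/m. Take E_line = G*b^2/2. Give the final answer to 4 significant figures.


Step 1: G = E / (2*(1+nu))
G = 320 / (2*(1+0.36)) = 117.647 GPa = 1.17647e+11 Pa
Step 2: E_line = G*b^2/2
b = 0.388 nm = 3.88e-10 m
E_line = 0.5 * 1.17647e+11 * (3.88e-10)^2 = 8.856e-09 J/m


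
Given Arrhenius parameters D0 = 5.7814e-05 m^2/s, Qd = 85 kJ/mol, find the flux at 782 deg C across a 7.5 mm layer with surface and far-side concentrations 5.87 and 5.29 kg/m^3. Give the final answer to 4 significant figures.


Step 1: D = D0 * exp(-Qd/(R*T))
T = 782 + 273.15 = 1055.15 K
D = 5.7814e-05 * exp(-85e3 / (8.314 * 1055.15)) = 3.58097e-09 m^2/s
Step 2: J = D * (C1 - C2) / dx
J = 3.58097e-09 * (5.87 - 5.29) / 7.5e-03
J = 2.769e-07 kg/(m^2*s)


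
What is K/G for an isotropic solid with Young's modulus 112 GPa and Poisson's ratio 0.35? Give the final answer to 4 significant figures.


G = E / (2*(1+nu))
G = 112 / (2*(1+0.35)) = 41.4815 GPa
K = E / (3*(1-2*nu))
K = 112 / (3*(1-2*0.35)) = 124.444 GPa
K/G = 124.444 / 41.4815 = 3


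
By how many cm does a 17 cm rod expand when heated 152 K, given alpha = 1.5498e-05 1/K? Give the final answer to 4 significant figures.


dL = L0 * alpha * dT
dL = 17 * 1.5498e-05 * 152
dL = 0.04005 cm


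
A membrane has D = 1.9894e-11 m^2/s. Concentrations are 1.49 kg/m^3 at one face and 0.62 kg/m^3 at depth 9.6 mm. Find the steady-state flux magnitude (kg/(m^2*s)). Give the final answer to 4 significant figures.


J = -D * (dC/dx) = D * (C1 - C2) / dx
J = 1.9894e-11 * (1.49 - 0.62) / 9.6e-03
J = 1.803e-09 kg/(m^2*s)


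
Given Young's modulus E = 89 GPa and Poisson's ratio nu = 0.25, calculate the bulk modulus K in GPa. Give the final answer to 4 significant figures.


K = E / (3*(1-2*nu))
K = 89 / (3*(1-2*0.25))
K = 59.33 GPa


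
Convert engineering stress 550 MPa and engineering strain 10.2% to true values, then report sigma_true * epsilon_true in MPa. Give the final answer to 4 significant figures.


sigma_true = sigma_eng * (1 + epsilon_eng)
sigma_true = 550 * (1 + 0.102) = 606.1 MPa
epsilon_true = ln(1 + epsilon_eng)
epsilon_true = ln(1 + 0.102) = 0.0971267
sigma_true * epsilon_true = 606.1 * 0.0971267 = 58.87 MPa


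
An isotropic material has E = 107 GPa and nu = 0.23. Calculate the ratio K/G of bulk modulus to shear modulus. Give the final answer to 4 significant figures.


G = E / (2*(1+nu))
G = 107 / (2*(1+0.23)) = 43.4959 GPa
K = E / (3*(1-2*nu))
K = 107 / (3*(1-2*0.23)) = 66.0494 GPa
K/G = 66.0494 / 43.4959 = 1.519


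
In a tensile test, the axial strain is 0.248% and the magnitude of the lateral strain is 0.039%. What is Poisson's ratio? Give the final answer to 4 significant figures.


nu = -epsilon_lat / epsilon_axial
Lateral strain is contraction (negative), so using magnitudes:
nu = 0.039 / 0.248
nu = 0.1573


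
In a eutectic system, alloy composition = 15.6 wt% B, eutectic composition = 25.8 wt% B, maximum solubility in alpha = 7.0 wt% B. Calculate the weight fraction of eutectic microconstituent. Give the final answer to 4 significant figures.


f_primary = (C_e - C0) / (C_e - C_alpha_max)
f_primary = (25.8 - 15.6) / (25.8 - 7.0)
f_primary = 0.542553
f_eutectic = 1 - 0.542553 = 0.4574


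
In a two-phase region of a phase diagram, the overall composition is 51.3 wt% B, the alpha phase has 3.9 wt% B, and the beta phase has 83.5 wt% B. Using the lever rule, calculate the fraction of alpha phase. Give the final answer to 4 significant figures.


f_alpha = (C_beta - C0) / (C_beta - C_alpha)
f_alpha = (83.5 - 51.3) / (83.5 - 3.9)
f_alpha = 0.4045
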